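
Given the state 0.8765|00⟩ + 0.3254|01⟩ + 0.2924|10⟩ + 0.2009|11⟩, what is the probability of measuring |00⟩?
0.7683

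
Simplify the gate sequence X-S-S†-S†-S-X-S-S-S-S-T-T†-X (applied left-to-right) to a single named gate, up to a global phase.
X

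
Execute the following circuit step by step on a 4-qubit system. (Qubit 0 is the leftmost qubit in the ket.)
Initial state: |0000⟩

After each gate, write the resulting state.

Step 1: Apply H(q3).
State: 1/√2|0000⟩ + 1/√2|0001⟩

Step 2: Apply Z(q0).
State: 1/√2|0000⟩ + 1/√2|0001⟩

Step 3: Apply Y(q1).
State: (1/√2)i|0100⟩ + (1/√2)i|0101⟩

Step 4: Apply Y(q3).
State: 1/√2|0100⟩ - 1/√2|0101⟩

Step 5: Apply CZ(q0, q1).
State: 1/√2|0100⟩ - 1/√2|0101⟩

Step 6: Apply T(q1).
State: (1/2 + (1/2)i)|0100⟩ + (-1/2 - (1/2)i)|0101⟩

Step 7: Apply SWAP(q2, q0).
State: (1/2 + (1/2)i)|0100⟩ + (-1/2 - (1/2)i)|0101⟩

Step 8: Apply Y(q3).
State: (-1/2 + (1/2)i)|0100⟩ + (-1/2 + (1/2)i)|0101⟩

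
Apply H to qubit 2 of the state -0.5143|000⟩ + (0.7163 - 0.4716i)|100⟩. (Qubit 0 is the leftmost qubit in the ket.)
-0.3637|000⟩ - 0.3637|001⟩ + (0.5065 - 0.3335i)|100⟩ + (0.5065 - 0.3335i)|101⟩

H on qubit 2 mixes each pair of kets that differ only in qubit 2: amplitudes (a, b) of (|…0…⟩, |…1…⟩) become ((a + b)/√2, (a − b)/√2). Kets absent from the input have amplitude 0.
(|000⟩, |001⟩): (a, b) = (-0.5143, 0) → (-0.3637, -0.3637)
(|100⟩, |101⟩): (a, b) = ((0.7163 - 0.4716i), 0) → ((0.5065 - 0.3335i), (0.5065 - 0.3335i))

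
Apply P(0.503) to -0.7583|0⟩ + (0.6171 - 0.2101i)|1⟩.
-0.7583|0⟩ + (0.6419 + 0.1134i)|1⟩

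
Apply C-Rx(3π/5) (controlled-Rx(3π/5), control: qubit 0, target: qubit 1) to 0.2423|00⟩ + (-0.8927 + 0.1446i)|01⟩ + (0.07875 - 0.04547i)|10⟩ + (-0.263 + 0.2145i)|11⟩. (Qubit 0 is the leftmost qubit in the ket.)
0.2423|00⟩ + (-0.8927 + 0.1446i)|01⟩ + (0.2198 + 0.186i)|10⟩ + (-0.1914 + 0.06237i)|11⟩

C-Rx(3π/5) leaves the control-|0⟩ kets |00⟩, |01⟩ unchanged and applies Rx(3π/5) to qubit 1 on the control-|1⟩ pair (|10⟩, |11⟩).
Rx(3π/5) = [[cos(θ/2), −i·sin(θ/2)], [−i·sin(θ/2), cos(θ/2)]]; θ = 3π/5, cos(θ/2) ≈ 0.587785, sin(θ/2) ≈ 0.809017.
With a = amp(|10⟩) = (0.07875 - 0.04547i) and b = amp(|11⟩) = (-0.263 + 0.2145i):
new amp(|10⟩) = (0.587785)·a + (-0.809017i)·b = (0.2198 + 0.186i)
new amp(|11⟩) = (-0.809017i)·a + (0.587785)·b = (-0.1914 + 0.06237i)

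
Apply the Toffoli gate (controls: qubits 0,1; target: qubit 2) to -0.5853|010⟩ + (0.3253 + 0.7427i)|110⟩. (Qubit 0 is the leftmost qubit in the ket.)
-0.5853|010⟩ + (0.3253 + 0.7427i)|111⟩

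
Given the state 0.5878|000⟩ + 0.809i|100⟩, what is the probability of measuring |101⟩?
0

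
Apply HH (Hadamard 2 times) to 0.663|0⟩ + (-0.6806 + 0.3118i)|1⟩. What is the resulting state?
0.663|0⟩ + (-0.6806 + 0.3118i)|1⟩

H² = I, so an even number of Hadamards cancels: H^2 = I and the state is unchanged.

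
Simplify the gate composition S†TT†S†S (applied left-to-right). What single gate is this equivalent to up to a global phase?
S†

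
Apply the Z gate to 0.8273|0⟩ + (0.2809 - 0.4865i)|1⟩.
0.8273|0⟩ + (-0.2809 + 0.4865i)|1⟩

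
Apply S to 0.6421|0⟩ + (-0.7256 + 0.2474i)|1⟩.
0.6421|0⟩ + (-0.2474 - 0.7256i)|1⟩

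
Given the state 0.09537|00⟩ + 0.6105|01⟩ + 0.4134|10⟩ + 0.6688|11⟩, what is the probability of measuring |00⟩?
0.009095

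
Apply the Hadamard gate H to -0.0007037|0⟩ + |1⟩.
0.7066|0⟩ - 0.7076|1⟩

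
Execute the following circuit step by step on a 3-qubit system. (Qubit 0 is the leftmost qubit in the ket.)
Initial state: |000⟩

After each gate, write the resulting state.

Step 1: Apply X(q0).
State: |100⟩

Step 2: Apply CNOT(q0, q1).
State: |110⟩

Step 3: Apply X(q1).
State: |100⟩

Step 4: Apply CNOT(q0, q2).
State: |101⟩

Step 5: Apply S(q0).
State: i|101⟩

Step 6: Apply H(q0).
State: (1/√2)i|001⟩ - (1/√2)i|101⟩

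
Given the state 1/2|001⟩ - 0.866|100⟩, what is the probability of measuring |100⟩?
0.75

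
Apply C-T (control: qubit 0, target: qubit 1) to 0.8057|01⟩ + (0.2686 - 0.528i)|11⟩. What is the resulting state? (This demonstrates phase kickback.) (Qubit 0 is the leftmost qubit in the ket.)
0.8057|01⟩ + (0.5633 - 0.1834i)|11⟩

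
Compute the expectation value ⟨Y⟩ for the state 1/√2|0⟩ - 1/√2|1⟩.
0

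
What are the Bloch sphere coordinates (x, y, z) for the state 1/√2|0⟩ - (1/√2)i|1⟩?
(0, -1, 0)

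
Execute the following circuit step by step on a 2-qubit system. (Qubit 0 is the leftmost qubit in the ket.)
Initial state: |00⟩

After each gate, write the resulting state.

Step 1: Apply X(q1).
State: |01⟩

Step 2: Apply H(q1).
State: 1/√2|00⟩ - 1/√2|01⟩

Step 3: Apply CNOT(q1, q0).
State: 1/√2|00⟩ - 1/√2|11⟩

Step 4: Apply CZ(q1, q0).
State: 1/√2|00⟩ + 1/√2|11⟩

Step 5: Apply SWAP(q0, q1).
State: 1/√2|00⟩ + 1/√2|11⟩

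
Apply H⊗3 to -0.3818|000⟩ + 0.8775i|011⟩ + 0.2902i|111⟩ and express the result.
(-0.135 + 0.4128i)|000⟩ + (-0.135 - 0.4128i)|001⟩ + (-0.135 - 0.4128i)|010⟩ + (-0.135 + 0.4128i)|011⟩ + (-0.135 + 0.2076i)|100⟩ + (-0.135 - 0.2076i)|101⟩ + (-0.135 - 0.2076i)|110⟩ + (-0.135 + 0.2076i)|111⟩

H⊗3 gives amp(|y⟩) = (1/2√2) Σ_x (−1)^(x·y) amp(|x⟩), where x·y is the number of positions in which both x and y have a 1.
|000⟩: (-0.3818 + 0.8775i + 0.2902i)/(2√2) = (-0.135 + 0.4128i)
|001⟩: (-0.3818 - 0.8775i - 0.2902i)/(2√2) = (-0.135 - 0.4128i)
|010⟩: (-0.3818 - 0.8775i - 0.2902i)/(2√2) = (-0.135 - 0.4128i)
|011⟩: (-0.3818 + 0.8775i + 0.2902i)/(2√2) = (-0.135 + 0.4128i)
|100⟩: (-0.3818 + 0.8775i - 0.2902i)/(2√2) = (-0.135 + 0.2076i)
|101⟩: (-0.3818 - 0.8775i + 0.2902i)/(2√2) = (-0.135 - 0.2076i)
|110⟩: (-0.3818 - 0.8775i + 0.2902i)/(2√2) = (-0.135 - 0.2076i)
|111⟩: (-0.3818 + 0.8775i - 0.2902i)/(2√2) = (-0.135 + 0.2076i)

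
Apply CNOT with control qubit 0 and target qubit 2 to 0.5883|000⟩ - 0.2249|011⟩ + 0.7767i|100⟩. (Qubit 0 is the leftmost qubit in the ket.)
0.5883|000⟩ - 0.2249|011⟩ + 0.7767i|101⟩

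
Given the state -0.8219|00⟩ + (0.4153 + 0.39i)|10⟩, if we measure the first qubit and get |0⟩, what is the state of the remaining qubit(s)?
-|0⟩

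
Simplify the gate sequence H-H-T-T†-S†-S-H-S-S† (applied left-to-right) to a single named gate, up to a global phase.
H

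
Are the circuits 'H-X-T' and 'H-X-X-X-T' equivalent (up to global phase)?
Yes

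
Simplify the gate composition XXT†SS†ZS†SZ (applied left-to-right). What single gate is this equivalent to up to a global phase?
T†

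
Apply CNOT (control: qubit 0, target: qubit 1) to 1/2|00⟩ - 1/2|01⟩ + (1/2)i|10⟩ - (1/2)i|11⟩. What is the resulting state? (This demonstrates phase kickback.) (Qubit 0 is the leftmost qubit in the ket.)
1/2|00⟩ - 1/2|01⟩ - (1/2)i|10⟩ + (1/2)i|11⟩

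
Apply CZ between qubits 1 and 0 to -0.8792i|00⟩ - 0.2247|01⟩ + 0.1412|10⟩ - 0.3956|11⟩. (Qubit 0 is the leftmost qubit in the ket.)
-0.8792i|00⟩ - 0.2247|01⟩ + 0.1412|10⟩ + 0.3956|11⟩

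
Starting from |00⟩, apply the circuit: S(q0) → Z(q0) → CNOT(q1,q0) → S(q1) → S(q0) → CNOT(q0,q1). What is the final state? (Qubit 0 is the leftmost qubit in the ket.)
|00⟩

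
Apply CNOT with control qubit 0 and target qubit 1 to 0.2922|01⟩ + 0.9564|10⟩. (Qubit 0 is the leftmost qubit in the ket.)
0.2922|01⟩ + 0.9564|11⟩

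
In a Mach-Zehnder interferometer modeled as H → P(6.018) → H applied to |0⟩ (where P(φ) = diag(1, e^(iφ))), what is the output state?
(0.9825 - 0.131i)|0⟩ + (0.01748 + 0.131i)|1⟩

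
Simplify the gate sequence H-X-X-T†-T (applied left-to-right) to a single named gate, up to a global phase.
H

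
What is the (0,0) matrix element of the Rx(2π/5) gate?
0.809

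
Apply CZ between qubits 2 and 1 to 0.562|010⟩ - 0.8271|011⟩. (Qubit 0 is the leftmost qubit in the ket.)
0.562|010⟩ + 0.8271|011⟩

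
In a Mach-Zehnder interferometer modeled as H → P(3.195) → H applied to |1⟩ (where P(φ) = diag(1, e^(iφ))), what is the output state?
(0.9993 + 0.02669i)|0⟩ + (0.0007129 - 0.02669i)|1⟩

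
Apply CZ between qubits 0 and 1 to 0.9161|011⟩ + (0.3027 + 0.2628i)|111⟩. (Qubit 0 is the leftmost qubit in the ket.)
0.9161|011⟩ + (-0.3027 - 0.2628i)|111⟩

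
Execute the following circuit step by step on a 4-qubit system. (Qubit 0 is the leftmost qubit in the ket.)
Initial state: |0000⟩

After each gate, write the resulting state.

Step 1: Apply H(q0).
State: 1/√2|0000⟩ + 1/√2|1000⟩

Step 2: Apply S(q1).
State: 1/√2|0000⟩ + 1/√2|1000⟩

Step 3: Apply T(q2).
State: 1/√2|0000⟩ + 1/√2|1000⟩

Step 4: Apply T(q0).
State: 1/√2|0000⟩ + (1/2 + (1/2)i)|1000⟩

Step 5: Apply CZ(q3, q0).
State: 1/√2|0000⟩ + (1/2 + (1/2)i)|1000⟩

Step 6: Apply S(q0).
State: 1/√2|0000⟩ + (-1/2 + (1/2)i)|1000⟩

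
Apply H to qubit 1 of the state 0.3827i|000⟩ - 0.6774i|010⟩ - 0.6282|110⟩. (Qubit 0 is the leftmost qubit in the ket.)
-0.2084i|000⟩ + 0.7496i|010⟩ - 0.4442|100⟩ + 0.4442|110⟩

H on qubit 1 mixes each pair of kets that differ only in qubit 1: amplitudes (a, b) of (|…0…⟩, |…1…⟩) become ((a + b)/√2, (a − b)/√2). Kets absent from the input have amplitude 0.
(|000⟩, |010⟩): (a, b) = (0.3827i, -0.6774i) → (-0.2084i, 0.7496i)
(|100⟩, |110⟩): (a, b) = (0, -0.6282) → (-0.4442, 0.4442)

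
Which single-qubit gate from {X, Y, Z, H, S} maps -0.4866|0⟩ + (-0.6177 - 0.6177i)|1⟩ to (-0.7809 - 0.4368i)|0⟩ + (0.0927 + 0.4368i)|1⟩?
H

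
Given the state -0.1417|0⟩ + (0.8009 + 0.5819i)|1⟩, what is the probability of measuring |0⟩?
0.02008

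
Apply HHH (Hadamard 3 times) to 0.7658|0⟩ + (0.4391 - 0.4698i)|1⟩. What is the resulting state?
(0.852 - 0.3322i)|0⟩ + (0.231 + 0.3322i)|1⟩

H² = I, so H^3 = H: a single Hadamard. With (a, b) = (0.7658, (0.4391 - 0.4698i)), H gives ((a + b)/√2, (a − b)/√2) = ((0.852 - 0.3322i), (0.231 + 0.3322i)).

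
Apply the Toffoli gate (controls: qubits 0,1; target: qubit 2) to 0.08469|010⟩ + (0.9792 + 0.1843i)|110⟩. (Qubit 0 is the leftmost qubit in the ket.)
0.08469|010⟩ + (0.9792 + 0.1843i)|111⟩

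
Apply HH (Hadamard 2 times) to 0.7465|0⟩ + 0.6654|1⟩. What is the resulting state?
0.7465|0⟩ + 0.6654|1⟩

H² = I, so an even number of Hadamards cancels: H^2 = I and the state is unchanged.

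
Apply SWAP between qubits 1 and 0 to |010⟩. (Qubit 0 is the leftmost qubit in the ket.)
|100⟩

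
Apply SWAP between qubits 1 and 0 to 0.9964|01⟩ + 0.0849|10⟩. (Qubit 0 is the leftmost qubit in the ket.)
0.0849|01⟩ + 0.9964|10⟩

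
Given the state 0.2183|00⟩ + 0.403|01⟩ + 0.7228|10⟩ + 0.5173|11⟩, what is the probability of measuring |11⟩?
0.2676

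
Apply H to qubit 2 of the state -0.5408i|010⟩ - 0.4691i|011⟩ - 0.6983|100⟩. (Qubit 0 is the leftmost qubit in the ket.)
-0.7141i|010⟩ - 0.0507i|011⟩ - 0.4938|100⟩ - 0.4938|101⟩

H on qubit 2 mixes each pair of kets that differ only in qubit 2: amplitudes (a, b) of (|…0…⟩, |…1…⟩) become ((a + b)/√2, (a − b)/√2). Kets absent from the input have amplitude 0.
(|010⟩, |011⟩): (a, b) = (-0.5408i, -0.4691i) → (-0.7141i, -0.0507i)
(|100⟩, |101⟩): (a, b) = (-0.6983, 0) → (-0.4938, -0.4938)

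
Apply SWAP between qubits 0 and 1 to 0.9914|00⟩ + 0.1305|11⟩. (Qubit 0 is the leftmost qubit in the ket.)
0.9914|00⟩ + 0.1305|11⟩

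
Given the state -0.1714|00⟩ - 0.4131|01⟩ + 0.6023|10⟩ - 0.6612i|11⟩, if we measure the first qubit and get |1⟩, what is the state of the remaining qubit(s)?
0.6734|0⟩ - 0.7393i|1⟩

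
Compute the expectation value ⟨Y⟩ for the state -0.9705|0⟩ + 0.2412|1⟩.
0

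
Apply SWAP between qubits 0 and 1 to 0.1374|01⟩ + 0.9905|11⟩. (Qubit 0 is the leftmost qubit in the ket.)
0.1374|10⟩ + 0.9905|11⟩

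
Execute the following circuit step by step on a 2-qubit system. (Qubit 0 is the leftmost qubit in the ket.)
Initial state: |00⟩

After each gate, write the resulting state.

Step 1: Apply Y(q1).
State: i|01⟩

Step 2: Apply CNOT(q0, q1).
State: i|01⟩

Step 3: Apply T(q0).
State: i|01⟩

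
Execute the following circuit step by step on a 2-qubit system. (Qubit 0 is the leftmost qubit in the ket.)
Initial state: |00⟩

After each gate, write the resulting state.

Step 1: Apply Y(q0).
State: i|10⟩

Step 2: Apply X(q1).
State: i|11⟩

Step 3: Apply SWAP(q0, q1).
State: i|11⟩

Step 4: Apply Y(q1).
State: |10⟩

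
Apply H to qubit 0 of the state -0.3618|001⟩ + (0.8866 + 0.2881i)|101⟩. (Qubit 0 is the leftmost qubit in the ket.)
(0.3711 + 0.2037i)|001⟩ + (-0.8828 - 0.2037i)|101⟩

H on qubit 0 mixes each pair of kets that differ only in qubit 0: amplitudes (a, b) of (|…0…⟩, |…1…⟩) become ((a + b)/√2, (a − b)/√2). Kets absent from the input have amplitude 0.
(|001⟩, |101⟩): (a, b) = (-0.3618, (0.8866 + 0.2881i)) → ((0.3711 + 0.2037i), (-0.8828 - 0.2037i))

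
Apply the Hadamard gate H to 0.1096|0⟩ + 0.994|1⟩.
0.7804|0⟩ - 0.6254|1⟩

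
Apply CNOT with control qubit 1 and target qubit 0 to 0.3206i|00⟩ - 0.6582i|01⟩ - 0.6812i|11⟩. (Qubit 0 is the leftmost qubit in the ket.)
0.3206i|00⟩ - 0.6812i|01⟩ - 0.6582i|11⟩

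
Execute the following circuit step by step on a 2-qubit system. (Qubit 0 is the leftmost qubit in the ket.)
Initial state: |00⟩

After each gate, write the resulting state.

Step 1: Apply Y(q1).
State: i|01⟩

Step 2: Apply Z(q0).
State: i|01⟩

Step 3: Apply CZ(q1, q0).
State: i|01⟩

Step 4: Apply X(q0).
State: i|11⟩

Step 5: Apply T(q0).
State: (-1/√2 + (1/√2)i)|11⟩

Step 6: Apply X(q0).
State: (-1/√2 + (1/√2)i)|01⟩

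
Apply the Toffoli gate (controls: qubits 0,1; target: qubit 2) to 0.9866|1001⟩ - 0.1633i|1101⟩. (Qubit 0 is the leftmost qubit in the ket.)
0.9866|1001⟩ - 0.1633i|1111⟩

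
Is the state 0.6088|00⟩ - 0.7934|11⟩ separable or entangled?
Entangled

Writing the state as a|00⟩ + b|01⟩ + c|10⟩ + d|11⟩, it is a product state iff ad − bc = 0.
Here (a, b, c, d) = (0.6088, 0, 0, -0.7934): ad − bc = (0.6088)(-0.7934) − (0)(0) = -0.483 ≠ 0, so the state is entangled.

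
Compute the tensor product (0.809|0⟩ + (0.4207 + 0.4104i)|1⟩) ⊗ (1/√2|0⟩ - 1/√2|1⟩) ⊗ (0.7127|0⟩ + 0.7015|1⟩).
0.4077|000⟩ + 0.4013|001⟩ - 0.4077|010⟩ - 0.4013|011⟩ + (0.212 + 0.2068i)|100⟩ + (0.2087 + 0.2036i)|101⟩ + (-0.212 - 0.2068i)|110⟩ + (-0.2087 - 0.2036i)|111⟩

amp(|b₁b₂…⟩) = product of the factor amplitudes for bits b₁, b₂, …; only kets whose every factor amplitude is nonzero survive.
|000⟩: (0.809)(1/√2)(0.7127) = 0.4077
|001⟩: (0.809)(1/√2)(0.7015) = 0.4013
|010⟩: (0.809)(-1/√2)(0.7127) = -0.4077
|011⟩: (0.809)(-1/√2)(0.7015) = -0.4013
|100⟩: (0.4207 + 0.4104i)(1/√2)(0.7127) = (0.212 + 0.2068i)
|101⟩: (0.4207 + 0.4104i)(1/√2)(0.7015) = (0.2087 + 0.2036i)
|110⟩: (0.4207 + 0.4104i)(-1/√2)(0.7127) = (-0.212 - 0.2068i)
|111⟩: (0.4207 + 0.4104i)(-1/√2)(0.7015) = (-0.2087 - 0.2036i)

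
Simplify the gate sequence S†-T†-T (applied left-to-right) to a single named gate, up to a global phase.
S†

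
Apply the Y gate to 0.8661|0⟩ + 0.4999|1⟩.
-0.4999i|0⟩ + 0.8661i|1⟩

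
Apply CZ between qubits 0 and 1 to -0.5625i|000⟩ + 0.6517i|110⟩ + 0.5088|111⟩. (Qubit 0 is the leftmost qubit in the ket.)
-0.5625i|000⟩ - 0.6517i|110⟩ - 0.5088|111⟩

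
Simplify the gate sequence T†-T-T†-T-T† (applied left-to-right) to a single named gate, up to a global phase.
T†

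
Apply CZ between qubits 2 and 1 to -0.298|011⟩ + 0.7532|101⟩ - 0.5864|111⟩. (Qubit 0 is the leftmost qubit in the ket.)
0.298|011⟩ + 0.7532|101⟩ + 0.5864|111⟩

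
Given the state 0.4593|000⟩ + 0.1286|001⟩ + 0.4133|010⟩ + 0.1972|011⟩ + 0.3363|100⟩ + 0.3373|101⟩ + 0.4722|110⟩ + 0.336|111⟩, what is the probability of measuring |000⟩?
0.211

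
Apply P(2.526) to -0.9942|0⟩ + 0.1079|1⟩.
-0.9942|0⟩ + (-0.08809 + 0.06231i)|1⟩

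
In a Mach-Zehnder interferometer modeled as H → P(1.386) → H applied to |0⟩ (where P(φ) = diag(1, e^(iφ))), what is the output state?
(0.5919 + 0.4915i)|0⟩ + (0.4081 - 0.4915i)|1⟩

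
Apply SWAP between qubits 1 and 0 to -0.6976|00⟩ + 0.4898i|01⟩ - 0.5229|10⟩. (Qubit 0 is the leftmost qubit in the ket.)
-0.6976|00⟩ - 0.5229|01⟩ + 0.4898i|10⟩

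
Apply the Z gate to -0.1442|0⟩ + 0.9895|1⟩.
-0.1442|0⟩ - 0.9895|1⟩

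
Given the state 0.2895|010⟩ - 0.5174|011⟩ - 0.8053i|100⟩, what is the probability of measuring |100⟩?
0.6485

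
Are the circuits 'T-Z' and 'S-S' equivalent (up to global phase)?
No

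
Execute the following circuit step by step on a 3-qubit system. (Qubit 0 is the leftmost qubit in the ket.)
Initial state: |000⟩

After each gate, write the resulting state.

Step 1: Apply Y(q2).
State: i|001⟩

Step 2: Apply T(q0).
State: i|001⟩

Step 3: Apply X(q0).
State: i|101⟩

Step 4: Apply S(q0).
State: -|101⟩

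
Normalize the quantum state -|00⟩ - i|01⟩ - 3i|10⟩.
-0.3015|00⟩ - 0.3015i|01⟩ - 0.9045i|10⟩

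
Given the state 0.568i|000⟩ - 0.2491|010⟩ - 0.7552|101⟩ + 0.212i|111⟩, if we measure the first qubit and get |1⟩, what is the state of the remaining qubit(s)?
-0.9628|01⟩ + 0.2703i|11⟩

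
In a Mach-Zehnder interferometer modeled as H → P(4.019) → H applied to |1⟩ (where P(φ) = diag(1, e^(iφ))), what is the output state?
(0.8196 + 0.3845i)|0⟩ + (0.1804 - 0.3845i)|1⟩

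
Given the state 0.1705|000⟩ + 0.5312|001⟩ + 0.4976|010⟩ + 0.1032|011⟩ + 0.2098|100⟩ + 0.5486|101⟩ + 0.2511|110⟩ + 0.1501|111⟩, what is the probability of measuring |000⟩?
0.02907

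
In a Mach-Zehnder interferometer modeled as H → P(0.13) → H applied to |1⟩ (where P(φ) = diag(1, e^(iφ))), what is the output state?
(0.004219 - 0.06482i)|0⟩ + (0.9958 + 0.06482i)|1⟩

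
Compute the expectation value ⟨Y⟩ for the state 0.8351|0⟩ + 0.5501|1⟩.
0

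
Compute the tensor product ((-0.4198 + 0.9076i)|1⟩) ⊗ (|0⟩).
(-0.4198 + 0.9076i)|10⟩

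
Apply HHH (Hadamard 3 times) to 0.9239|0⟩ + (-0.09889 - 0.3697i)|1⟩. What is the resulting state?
(0.5834 - 0.2614i)|0⟩ + (0.7232 + 0.2614i)|1⟩

H² = I, so H^3 = H: a single Hadamard. With (a, b) = (0.9239, (-0.09889 - 0.3697i)), H gives ((a + b)/√2, (a − b)/√2) = ((0.5834 - 0.2614i), (0.7232 + 0.2614i)).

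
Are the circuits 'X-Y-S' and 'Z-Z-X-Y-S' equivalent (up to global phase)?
Yes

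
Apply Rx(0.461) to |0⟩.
0.9736|0⟩ - 0.2285i|1⟩

Rx(0.461) = [[cos(θ/2), −i·sin(θ/2)], [−i·sin(θ/2), cos(θ/2)]]; θ = 0.461, cos(θ/2) ≈ 0.973552, sin(θ/2) ≈ 0.228464.
With a = amp(|0⟩) = 1 and b = amp(|1⟩) = 0:
new amp(|0⟩) = (0.973552)·a + (-0.228464i)·b = 0.9736
new amp(|1⟩) = (-0.228464i)·a + (0.973552)·b = -0.2285i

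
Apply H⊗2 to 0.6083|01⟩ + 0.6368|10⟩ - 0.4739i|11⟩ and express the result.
(0.6226 - 0.237i)|00⟩ + (0.01425 + 0.237i)|01⟩ + (-0.01425 + 0.237i)|10⟩ + (-0.6226 - 0.237i)|11⟩

H⊗2 gives amp(|y⟩) = (1/2) Σ_x (−1)^(x·y) amp(|x⟩), where x·y is the number of positions in which both x and y have a 1.
|00⟩: (0.6083 + 0.6368 - 0.4739i)/2 = (0.6226 - 0.237i)
|01⟩: (-0.6083 + 0.6368 + 0.4739i)/2 = (0.01425 + 0.237i)
|10⟩: (0.6083 - 0.6368 + 0.4739i)/2 = (-0.01425 + 0.237i)
|11⟩: (-0.6083 - 0.6368 - 0.4739i)/2 = (-0.6226 - 0.237i)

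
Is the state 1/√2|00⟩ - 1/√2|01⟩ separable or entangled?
Separable

Writing the state as a|00⟩ + b|01⟩ + c|10⟩ + d|11⟩, it is a product state iff ad − bc = 0.
Here (a, b, c, d) = (1/√2, -1/√2, 0, 0): ad − bc = (1/√2)(0) − (-1/√2)(0) = 0, so the state is separable.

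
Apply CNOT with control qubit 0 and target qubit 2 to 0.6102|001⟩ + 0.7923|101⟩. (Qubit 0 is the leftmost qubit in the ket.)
0.6102|001⟩ + 0.7923|100⟩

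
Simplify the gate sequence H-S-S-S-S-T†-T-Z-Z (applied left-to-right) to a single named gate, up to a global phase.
H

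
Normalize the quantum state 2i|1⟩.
i|1⟩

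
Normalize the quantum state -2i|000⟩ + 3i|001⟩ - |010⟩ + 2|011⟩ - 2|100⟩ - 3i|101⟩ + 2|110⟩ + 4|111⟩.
-0.2801i|000⟩ + 0.4201i|001⟩ - 0.14|010⟩ + 0.2801|011⟩ - 0.2801|100⟩ - 0.4201i|101⟩ + 0.2801|110⟩ + 0.5601|111⟩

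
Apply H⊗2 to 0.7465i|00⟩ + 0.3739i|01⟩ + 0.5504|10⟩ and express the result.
(0.2752 + 0.5602i)|00⟩ + (0.2752 + 0.1863i)|01⟩ + (-0.2752 + 0.5602i)|10⟩ + (-0.2752 + 0.1863i)|11⟩

H⊗2 gives amp(|y⟩) = (1/2) Σ_x (−1)^(x·y) amp(|x⟩), where x·y is the number of positions in which both x and y have a 1.
|00⟩: (0.7465i + 0.3739i + 0.5504)/2 = (0.2752 + 0.5602i)
|01⟩: (0.7465i - 0.3739i + 0.5504)/2 = (0.2752 + 0.1863i)
|10⟩: (0.7465i + 0.3739i - 0.5504)/2 = (-0.2752 + 0.5602i)
|11⟩: (0.7465i - 0.3739i - 0.5504)/2 = (-0.2752 + 0.1863i)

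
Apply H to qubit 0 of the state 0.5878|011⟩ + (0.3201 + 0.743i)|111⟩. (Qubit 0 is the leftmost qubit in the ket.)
(0.642 + 0.5254i)|011⟩ + (0.1893 - 0.5254i)|111⟩

H on qubit 0 mixes each pair of kets that differ only in qubit 0: amplitudes (a, b) of (|…0…⟩, |…1…⟩) become ((a + b)/√2, (a − b)/√2). Kets absent from the input have amplitude 0.
(|011⟩, |111⟩): (a, b) = (0.5878, (0.3201 + 0.743i)) → ((0.642 + 0.5254i), (0.1893 - 0.5254i))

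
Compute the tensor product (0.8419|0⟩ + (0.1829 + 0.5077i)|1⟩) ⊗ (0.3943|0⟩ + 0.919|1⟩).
0.332|00⟩ + 0.7737|01⟩ + (0.07212 + 0.2002i)|10⟩ + (0.1681 + 0.4666i)|11⟩

amp(|b₁b₂…⟩) = product of the factor amplitudes for bits b₁, b₂, …; only kets whose every factor amplitude is nonzero survive.
|00⟩: (0.8419)(0.3943) = 0.332
|01⟩: (0.8419)(0.919) = 0.7737
|10⟩: (0.1829 + 0.5077i)(0.3943) = (0.07212 + 0.2002i)
|11⟩: (0.1829 + 0.5077i)(0.919) = (0.1681 + 0.4666i)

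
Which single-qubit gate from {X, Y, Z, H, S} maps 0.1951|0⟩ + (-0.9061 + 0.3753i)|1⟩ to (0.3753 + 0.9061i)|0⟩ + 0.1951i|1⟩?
Y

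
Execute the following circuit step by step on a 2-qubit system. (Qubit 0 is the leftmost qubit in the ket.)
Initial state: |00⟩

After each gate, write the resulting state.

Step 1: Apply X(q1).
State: |01⟩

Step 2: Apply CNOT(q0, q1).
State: |01⟩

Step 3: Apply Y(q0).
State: i|11⟩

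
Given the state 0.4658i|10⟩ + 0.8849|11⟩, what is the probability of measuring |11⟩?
0.783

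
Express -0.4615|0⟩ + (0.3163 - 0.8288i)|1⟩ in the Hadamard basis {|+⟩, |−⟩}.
(-0.1027 - 0.5861i)|+⟩ + (-0.55 + 0.5861i)|−⟩

With |ψ⟩ = α|0⟩ + β|1⟩, the Hadamard-basis coefficients are ⟨+|ψ⟩ = (α + β)/√2 and ⟨−|ψ⟩ = (α − β)/√2.
Here α = -0.4615, β = (0.3163 - 0.8288i): (α + β)/√2 = (-0.1027 - 0.5861i), (α − β)/√2 = (-0.55 + 0.5861i).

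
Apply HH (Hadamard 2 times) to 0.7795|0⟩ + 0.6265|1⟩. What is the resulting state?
0.7795|0⟩ + 0.6265|1⟩

H² = I, so an even number of Hadamards cancels: H^2 = I and the state is unchanged.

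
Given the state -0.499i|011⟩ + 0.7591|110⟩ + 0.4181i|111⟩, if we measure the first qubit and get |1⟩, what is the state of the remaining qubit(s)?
0.8759|10⟩ + 0.4824i|11⟩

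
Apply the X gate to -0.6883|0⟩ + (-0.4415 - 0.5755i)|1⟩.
(-0.4415 - 0.5755i)|0⟩ - 0.6883|1⟩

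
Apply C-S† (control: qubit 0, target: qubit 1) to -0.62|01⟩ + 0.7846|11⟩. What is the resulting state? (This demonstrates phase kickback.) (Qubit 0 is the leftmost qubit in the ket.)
-0.62|01⟩ - 0.7846i|11⟩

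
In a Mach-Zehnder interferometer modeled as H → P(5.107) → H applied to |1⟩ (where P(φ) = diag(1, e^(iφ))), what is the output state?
(0.3078 + 0.4616i)|0⟩ + (0.6922 - 0.4616i)|1⟩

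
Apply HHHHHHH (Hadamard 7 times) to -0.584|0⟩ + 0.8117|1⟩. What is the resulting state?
0.161|0⟩ - 0.9869|1⟩

H² = I, so H^7 = H: a single Hadamard. With (a, b) = (-0.584, 0.8117), H gives ((a + b)/√2, (a − b)/√2) = (0.161, -0.9869).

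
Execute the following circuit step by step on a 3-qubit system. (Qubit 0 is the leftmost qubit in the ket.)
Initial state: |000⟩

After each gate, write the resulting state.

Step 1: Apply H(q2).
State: 1/√2|000⟩ + 1/√2|001⟩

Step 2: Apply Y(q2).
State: -(1/√2)i|000⟩ + (1/√2)i|001⟩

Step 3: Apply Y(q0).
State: 1/√2|100⟩ - 1/√2|101⟩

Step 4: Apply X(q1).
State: 1/√2|110⟩ - 1/√2|111⟩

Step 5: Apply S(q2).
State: 1/√2|110⟩ - (1/√2)i|111⟩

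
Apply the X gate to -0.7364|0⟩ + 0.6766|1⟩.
0.6766|0⟩ - 0.7364|1⟩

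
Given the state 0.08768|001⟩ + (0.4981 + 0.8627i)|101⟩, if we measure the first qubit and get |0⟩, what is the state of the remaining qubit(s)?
|01⟩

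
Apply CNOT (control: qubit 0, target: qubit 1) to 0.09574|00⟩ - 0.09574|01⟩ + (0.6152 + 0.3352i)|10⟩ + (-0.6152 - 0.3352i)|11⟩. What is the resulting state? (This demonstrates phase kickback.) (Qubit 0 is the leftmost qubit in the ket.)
0.09574|00⟩ - 0.09574|01⟩ + (-0.6152 - 0.3352i)|10⟩ + (0.6152 + 0.3352i)|11⟩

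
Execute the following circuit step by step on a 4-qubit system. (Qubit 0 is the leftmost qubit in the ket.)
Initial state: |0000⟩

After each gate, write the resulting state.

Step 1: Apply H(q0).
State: 1/√2|0000⟩ + 1/√2|1000⟩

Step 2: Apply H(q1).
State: 1/2|0000⟩ + 1/2|0100⟩ + 1/2|1000⟩ + 1/2|1100⟩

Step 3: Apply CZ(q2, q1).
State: 1/2|0000⟩ + 1/2|0100⟩ + 1/2|1000⟩ + 1/2|1100⟩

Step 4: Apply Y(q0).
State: -(1/2)i|0000⟩ - (1/2)i|0100⟩ + (1/2)i|1000⟩ + (1/2)i|1100⟩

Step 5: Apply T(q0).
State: -(1/2)i|0000⟩ - (1/2)i|0100⟩ + (-1/√8 + (1/√8)i)|1000⟩ + (-1/√8 + (1/√8)i)|1100⟩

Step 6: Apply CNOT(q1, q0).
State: -(1/2)i|0000⟩ + (-1/√8 + (1/√8)i)|0100⟩ + (-1/√8 + (1/√8)i)|1000⟩ - (1/2)i|1100⟩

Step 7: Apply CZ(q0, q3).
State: -(1/2)i|0000⟩ + (-1/√8 + (1/√8)i)|0100⟩ + (-1/√8 + (1/√8)i)|1000⟩ - (1/2)i|1100⟩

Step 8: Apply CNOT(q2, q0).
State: -(1/2)i|0000⟩ + (-1/√8 + (1/√8)i)|0100⟩ + (-1/√8 + (1/√8)i)|1000⟩ - (1/2)i|1100⟩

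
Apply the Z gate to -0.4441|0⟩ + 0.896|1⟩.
-0.4441|0⟩ - 0.896|1⟩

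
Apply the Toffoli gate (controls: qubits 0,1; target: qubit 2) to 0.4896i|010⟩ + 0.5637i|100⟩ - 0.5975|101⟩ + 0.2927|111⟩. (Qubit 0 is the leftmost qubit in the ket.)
0.4896i|010⟩ + 0.5637i|100⟩ - 0.5975|101⟩ + 0.2927|110⟩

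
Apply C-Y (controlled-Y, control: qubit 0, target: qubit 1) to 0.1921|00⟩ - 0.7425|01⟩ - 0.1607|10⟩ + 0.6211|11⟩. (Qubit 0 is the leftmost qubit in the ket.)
0.1921|00⟩ - 0.7425|01⟩ - 0.6211i|10⟩ - 0.1607i|11⟩

C-Y leaves the control-|0⟩ kets |00⟩, |01⟩ unchanged and applies Y to qubit 1 on the control-|1⟩ pair (|10⟩, |11⟩).
Y = [[0, -i], [i, 0]].
With a = amp(|10⟩) = -0.1607 and b = amp(|11⟩) = 0.6211:
new amp(|10⟩) = (-i)·b = -0.6211i
new amp(|11⟩) = (i)·a = -0.1607i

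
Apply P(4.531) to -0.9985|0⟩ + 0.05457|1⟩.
-0.9985|0⟩ + (-0.009844 - 0.05367i)|1⟩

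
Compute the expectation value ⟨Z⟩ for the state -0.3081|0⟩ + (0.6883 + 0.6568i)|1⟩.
-0.8102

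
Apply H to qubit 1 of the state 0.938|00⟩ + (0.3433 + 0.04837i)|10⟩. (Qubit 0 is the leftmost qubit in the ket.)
0.6633|00⟩ + 0.6633|01⟩ + (0.2427 + 0.0342i)|10⟩ + (0.2427 + 0.0342i)|11⟩

H on qubit 1 mixes each pair of kets that differ only in qubit 1: amplitudes (a, b) of (|…0…⟩, |…1…⟩) become ((a + b)/√2, (a − b)/√2). Kets absent from the input have amplitude 0.
(|00⟩, |01⟩): (a, b) = (0.938, 0) → (0.6633, 0.6633)
(|10⟩, |11⟩): (a, b) = ((0.3433 + 0.04837i), 0) → ((0.2427 + 0.0342i), (0.2427 + 0.0342i))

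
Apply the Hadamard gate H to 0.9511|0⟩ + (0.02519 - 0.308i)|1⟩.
(0.6903 - 0.2178i)|0⟩ + (0.6547 + 0.2178i)|1⟩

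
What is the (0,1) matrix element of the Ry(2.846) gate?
-0.9891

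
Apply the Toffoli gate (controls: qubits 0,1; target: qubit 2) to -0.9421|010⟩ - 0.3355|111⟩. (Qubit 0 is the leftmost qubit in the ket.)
-0.9421|010⟩ - 0.3355|110⟩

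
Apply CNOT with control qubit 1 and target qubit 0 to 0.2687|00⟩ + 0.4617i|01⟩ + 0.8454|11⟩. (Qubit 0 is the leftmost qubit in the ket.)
0.2687|00⟩ + 0.8454|01⟩ + 0.4617i|11⟩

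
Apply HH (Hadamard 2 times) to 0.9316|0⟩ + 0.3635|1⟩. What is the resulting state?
0.9316|0⟩ + 0.3635|1⟩

H² = I, so an even number of Hadamards cancels: H^2 = I and the state is unchanged.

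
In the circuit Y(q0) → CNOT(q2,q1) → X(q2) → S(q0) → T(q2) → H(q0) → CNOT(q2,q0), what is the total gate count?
7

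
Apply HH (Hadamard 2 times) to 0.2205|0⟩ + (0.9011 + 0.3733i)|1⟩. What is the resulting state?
0.2205|0⟩ + (0.9011 + 0.3733i)|1⟩

H² = I, so an even number of Hadamards cancels: H^2 = I and the state is unchanged.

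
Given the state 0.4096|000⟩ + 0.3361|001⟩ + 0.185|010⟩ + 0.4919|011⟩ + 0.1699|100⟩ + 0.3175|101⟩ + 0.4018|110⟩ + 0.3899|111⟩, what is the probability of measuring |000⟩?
0.1678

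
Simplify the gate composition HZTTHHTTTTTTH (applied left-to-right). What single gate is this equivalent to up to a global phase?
X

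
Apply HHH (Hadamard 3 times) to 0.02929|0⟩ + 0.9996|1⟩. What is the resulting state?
0.7275|0⟩ - 0.6861|1⟩

H² = I, so H^3 = H: a single Hadamard. With (a, b) = (0.02929, 0.9996), H gives ((a + b)/√2, (a − b)/√2) = (0.7275, -0.6861).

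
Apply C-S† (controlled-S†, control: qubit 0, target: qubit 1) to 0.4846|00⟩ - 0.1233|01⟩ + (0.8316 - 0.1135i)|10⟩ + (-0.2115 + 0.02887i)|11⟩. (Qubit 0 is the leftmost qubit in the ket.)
0.4846|00⟩ - 0.1233|01⟩ + (0.8316 - 0.1135i)|10⟩ + (0.02887 + 0.2115i)|11⟩

C-S† leaves the control-|0⟩ kets |00⟩, |01⟩ unchanged and applies S† to qubit 1 on the control-|1⟩ pair (|10⟩, |11⟩).
S† = [[1, 0], [0, -i]].
With a = amp(|10⟩) = (0.8316 - 0.1135i) and b = amp(|11⟩) = (-0.2115 + 0.02887i):
new amp(|10⟩) = (1)·a = (0.8316 - 0.1135i)
new amp(|11⟩) = (-i)·b = (0.02887 + 0.2115i)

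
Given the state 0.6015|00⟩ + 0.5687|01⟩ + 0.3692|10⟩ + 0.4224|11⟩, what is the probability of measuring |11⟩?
0.1784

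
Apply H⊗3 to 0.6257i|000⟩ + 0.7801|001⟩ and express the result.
(0.2758 + 0.2212i)|000⟩ + (-0.2758 + 0.2212i)|001⟩ + (0.2758 + 0.2212i)|010⟩ + (-0.2758 + 0.2212i)|011⟩ + (0.2758 + 0.2212i)|100⟩ + (-0.2758 + 0.2212i)|101⟩ + (0.2758 + 0.2212i)|110⟩ + (-0.2758 + 0.2212i)|111⟩

H⊗3 gives amp(|y⟩) = (1/2√2) Σ_x (−1)^(x·y) amp(|x⟩), where x·y is the number of positions in which both x and y have a 1.
|000⟩: (0.6257i + 0.7801)/(2√2) = (0.2758 + 0.2212i)
|001⟩: (0.6257i - 0.7801)/(2√2) = (-0.2758 + 0.2212i)
|010⟩: (0.6257i + 0.7801)/(2√2) = (0.2758 + 0.2212i)
|011⟩: (0.6257i - 0.7801)/(2√2) = (-0.2758 + 0.2212i)
|100⟩: (0.6257i + 0.7801)/(2√2) = (0.2758 + 0.2212i)
|101⟩: (0.6257i - 0.7801)/(2√2) = (-0.2758 + 0.2212i)
|110⟩: (0.6257i + 0.7801)/(2√2) = (0.2758 + 0.2212i)
|111⟩: (0.6257i - 0.7801)/(2√2) = (-0.2758 + 0.2212i)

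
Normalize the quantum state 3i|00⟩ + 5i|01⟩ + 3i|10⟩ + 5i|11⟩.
0.3638i|00⟩ + 0.6063i|01⟩ + 0.3638i|10⟩ + 0.6063i|11⟩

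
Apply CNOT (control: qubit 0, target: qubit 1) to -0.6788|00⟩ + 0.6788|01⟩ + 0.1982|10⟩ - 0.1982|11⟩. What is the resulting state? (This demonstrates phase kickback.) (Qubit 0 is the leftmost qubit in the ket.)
-0.6788|00⟩ + 0.6788|01⟩ - 0.1982|10⟩ + 0.1982|11⟩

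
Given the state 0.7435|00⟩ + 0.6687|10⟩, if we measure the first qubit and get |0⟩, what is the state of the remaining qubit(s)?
|0⟩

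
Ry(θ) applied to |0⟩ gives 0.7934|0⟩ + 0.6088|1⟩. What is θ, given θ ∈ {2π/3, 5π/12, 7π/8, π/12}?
5π/12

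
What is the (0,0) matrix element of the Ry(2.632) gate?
0.252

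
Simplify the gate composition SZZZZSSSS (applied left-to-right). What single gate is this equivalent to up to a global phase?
S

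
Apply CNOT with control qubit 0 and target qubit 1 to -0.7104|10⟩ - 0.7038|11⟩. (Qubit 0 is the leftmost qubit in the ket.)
-0.7038|10⟩ - 0.7104|11⟩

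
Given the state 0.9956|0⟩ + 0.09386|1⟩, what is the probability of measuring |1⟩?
0.00881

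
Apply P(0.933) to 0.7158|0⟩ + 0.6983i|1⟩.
0.7158|0⟩ + (-0.561 + 0.4158i)|1⟩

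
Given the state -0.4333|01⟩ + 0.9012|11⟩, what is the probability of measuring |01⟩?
0.1877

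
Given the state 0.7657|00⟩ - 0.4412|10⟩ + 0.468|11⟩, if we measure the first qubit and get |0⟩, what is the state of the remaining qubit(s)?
|0⟩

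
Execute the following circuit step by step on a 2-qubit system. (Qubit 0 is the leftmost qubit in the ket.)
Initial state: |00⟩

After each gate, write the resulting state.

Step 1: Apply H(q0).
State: 1/√2|00⟩ + 1/√2|10⟩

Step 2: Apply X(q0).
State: 1/√2|00⟩ + 1/√2|10⟩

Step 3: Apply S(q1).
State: 1/√2|00⟩ + 1/√2|10⟩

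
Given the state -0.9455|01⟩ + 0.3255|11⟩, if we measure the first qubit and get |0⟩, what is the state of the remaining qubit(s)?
-|1⟩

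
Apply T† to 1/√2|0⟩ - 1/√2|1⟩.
1/√2|0⟩ + (-1/2 + (1/2)i)|1⟩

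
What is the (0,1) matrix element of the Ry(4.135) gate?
-0.8792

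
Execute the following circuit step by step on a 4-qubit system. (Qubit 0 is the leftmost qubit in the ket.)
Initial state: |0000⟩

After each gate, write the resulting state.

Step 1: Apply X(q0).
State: |1000⟩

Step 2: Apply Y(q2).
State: i|1010⟩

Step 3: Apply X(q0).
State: i|0010⟩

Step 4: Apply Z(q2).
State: -i|0010⟩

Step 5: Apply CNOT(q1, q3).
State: -i|0010⟩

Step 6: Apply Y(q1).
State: |0110⟩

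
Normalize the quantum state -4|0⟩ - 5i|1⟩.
-0.6247|0⟩ - 0.7809i|1⟩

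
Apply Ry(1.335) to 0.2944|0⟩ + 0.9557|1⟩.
-0.3604|0⟩ + 0.9328|1⟩

Ry(1.335) = [[cos(θ/2), −sin(θ/2)], [sin(θ/2), cos(θ/2)]]; θ = 1.335, cos(θ/2) ≈ 0.785372, sin(θ/2) ≈ 0.619024.
With a = amp(|0⟩) = 0.2944 and b = amp(|1⟩) = 0.9557:
new amp(|0⟩) = (0.785372)·a + (-0.619024)·b = -0.3604
new amp(|1⟩) = (0.619024)·a + (0.785372)·b = 0.9328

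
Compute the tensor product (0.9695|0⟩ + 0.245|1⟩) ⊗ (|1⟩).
0.9695|01⟩ + 0.245|11⟩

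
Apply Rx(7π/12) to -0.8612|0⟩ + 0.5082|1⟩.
(-0.5243 - 0.4032i)|0⟩ + (0.3094 + 0.6832i)|1⟩

Rx(7π/12) = [[cos(θ/2), −i·sin(θ/2)], [−i·sin(θ/2), cos(θ/2)]]; θ = 7π/12, cos(θ/2) ≈ 0.608761, sin(θ/2) ≈ 0.793353.
With a = amp(|0⟩) = -0.8612 and b = amp(|1⟩) = 0.5082:
new amp(|0⟩) = (0.608761)·a + (-0.793353i)·b = (-0.5243 - 0.4032i)
new amp(|1⟩) = (-0.793353i)·a + (0.608761)·b = (0.3094 + 0.6832i)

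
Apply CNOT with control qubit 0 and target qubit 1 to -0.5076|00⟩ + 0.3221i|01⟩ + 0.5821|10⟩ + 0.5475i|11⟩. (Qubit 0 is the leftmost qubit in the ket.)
-0.5076|00⟩ + 0.3221i|01⟩ + 0.5475i|10⟩ + 0.5821|11⟩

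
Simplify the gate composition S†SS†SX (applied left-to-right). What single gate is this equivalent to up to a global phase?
X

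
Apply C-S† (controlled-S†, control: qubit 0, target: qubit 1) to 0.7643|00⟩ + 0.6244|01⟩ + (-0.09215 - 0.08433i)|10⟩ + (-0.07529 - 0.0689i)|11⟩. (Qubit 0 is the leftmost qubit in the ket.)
0.7643|00⟩ + 0.6244|01⟩ + (-0.09215 - 0.08433i)|10⟩ + (-0.0689 + 0.07529i)|11⟩

C-S† leaves the control-|0⟩ kets |00⟩, |01⟩ unchanged and applies S† to qubit 1 on the control-|1⟩ pair (|10⟩, |11⟩).
S† = [[1, 0], [0, -i]].
With a = amp(|10⟩) = (-0.09215 - 0.08433i) and b = amp(|11⟩) = (-0.07529 - 0.0689i):
new amp(|10⟩) = (1)·a = (-0.09215 - 0.08433i)
new amp(|11⟩) = (-i)·b = (-0.0689 + 0.07529i)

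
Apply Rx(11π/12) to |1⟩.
-0.9914i|0⟩ + 0.1305|1⟩

Rx(11π/12) = [[cos(θ/2), −i·sin(θ/2)], [−i·sin(θ/2), cos(θ/2)]]; θ = 11π/12, cos(θ/2) ≈ 0.130526, sin(θ/2) ≈ 0.991445.
With a = amp(|0⟩) = 0 and b = amp(|1⟩) = 1:
new amp(|0⟩) = (0.130526)·a + (-0.991445i)·b = -0.9914i
new amp(|1⟩) = (-0.991445i)·a + (0.130526)·b = 0.1305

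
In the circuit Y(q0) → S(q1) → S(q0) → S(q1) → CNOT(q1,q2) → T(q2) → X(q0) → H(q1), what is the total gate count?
8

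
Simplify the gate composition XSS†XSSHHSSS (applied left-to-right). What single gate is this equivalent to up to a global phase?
S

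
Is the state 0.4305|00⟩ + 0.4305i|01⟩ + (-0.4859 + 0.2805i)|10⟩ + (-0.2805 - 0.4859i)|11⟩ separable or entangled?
Separable

Writing the state as a|00⟩ + b|01⟩ + c|10⟩ + d|11⟩, it is a product state iff ad − bc = 0.
Here (a, b, c, d) = (0.4305, 0.4305i, (-0.4859 + 0.2805i), (-0.2805 - 0.4859i)): ad − bc = (0.4305)(-0.2805 - 0.4859i) − (0.4305i)(-0.4859 + 0.2805i) = 0, so the state is separable.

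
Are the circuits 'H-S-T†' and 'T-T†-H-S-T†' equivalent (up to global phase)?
Yes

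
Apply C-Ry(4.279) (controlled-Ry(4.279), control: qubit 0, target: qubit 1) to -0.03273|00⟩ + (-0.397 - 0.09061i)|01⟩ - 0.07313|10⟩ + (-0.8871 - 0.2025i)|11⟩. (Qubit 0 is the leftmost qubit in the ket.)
-0.03273|00⟩ + (-0.397 - 0.09061i)|01⟩ + (0.7869 + 0.1706i)|10⟩ + (0.4161 + 0.1091i)|11⟩

C-Ry(4.279) leaves the control-|0⟩ kets |00⟩, |01⟩ unchanged and applies Ry(4.279) to qubit 1 on the control-|1⟩ pair (|10⟩, |11⟩).
Ry(4.279) = [[cos(θ/2), −sin(θ/2)], [sin(θ/2), cos(θ/2)]]; θ = 4.279, cos(θ/2) ≈ -0.53854, sin(θ/2) ≈ 0.8426.
With a = amp(|10⟩) = -0.07313 and b = amp(|11⟩) = (-0.8871 - 0.2025i):
new amp(|10⟩) = (-0.53854)·a + (-0.8426)·b = (0.7869 + 0.1706i)
new amp(|11⟩) = (0.8426)·a + (-0.53854)·b = (0.4161 + 0.1091i)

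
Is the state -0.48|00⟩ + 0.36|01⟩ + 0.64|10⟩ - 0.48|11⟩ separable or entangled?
Separable

Writing the state as a|00⟩ + b|01⟩ + c|10⟩ + d|11⟩, it is a product state iff ad − bc = 0.
Here (a, b, c, d) = (-0.48, 0.36, 0.64, -0.48): ad − bc = (-0.48)(-0.48) − (0.36)(0.64) = 0, so the state is separable.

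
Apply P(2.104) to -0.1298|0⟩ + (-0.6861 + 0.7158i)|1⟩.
-0.1298|0⟩ + (-0.2677 - 0.9547i)|1⟩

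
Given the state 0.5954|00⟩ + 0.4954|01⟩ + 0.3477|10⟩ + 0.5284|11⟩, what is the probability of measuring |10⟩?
0.1209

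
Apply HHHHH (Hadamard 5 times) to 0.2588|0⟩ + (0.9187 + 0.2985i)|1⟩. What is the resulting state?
(0.8326 + 0.2111i)|0⟩ + (-0.4666 - 0.2111i)|1⟩

H² = I, so H^5 = H: a single Hadamard. With (a, b) = (0.2588, (0.9187 + 0.2985i)), H gives ((a + b)/√2, (a − b)/√2) = ((0.8326 + 0.2111i), (-0.4666 - 0.2111i)).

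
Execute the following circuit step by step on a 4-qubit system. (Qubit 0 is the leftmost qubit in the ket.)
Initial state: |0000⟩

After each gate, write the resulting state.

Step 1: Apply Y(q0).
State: i|1000⟩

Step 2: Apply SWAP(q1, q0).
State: i|0100⟩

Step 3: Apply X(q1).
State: i|0000⟩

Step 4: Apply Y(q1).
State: -|0100⟩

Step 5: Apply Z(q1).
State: |0100⟩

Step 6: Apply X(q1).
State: |0000⟩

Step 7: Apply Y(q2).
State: i|0010⟩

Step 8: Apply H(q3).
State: (1/√2)i|0010⟩ + (1/√2)i|0011⟩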